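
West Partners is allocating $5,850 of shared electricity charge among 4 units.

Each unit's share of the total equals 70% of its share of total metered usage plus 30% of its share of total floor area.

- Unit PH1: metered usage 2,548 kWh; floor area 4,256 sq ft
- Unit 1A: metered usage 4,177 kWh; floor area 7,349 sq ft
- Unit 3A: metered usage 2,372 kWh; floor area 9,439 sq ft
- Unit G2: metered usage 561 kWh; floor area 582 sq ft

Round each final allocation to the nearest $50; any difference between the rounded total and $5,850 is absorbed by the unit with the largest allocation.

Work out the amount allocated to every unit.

Unit PH1: $1,450 · Unit 1A: $2,350 · Unit 3A: $1,750 · Unit G2: $300

Metered usage total 9,658; floor area total 21,626.
Blended shares (70% metered usage + 30% floor area): Unit PH1 0.2437; Unit 1A 0.4047; Unit 3A 0.3029; Unit G2 0.0487.
Unrounded shares: Unit PH1 1,425.74; Unit 1A 2,367.44; Unit 3A 1,771.73; Unit G2 285.10.
Rounded to nearest $50: Unit PH1 $1,450; Unit 1A $2,350; Unit 3A $1,750; Unit G2 $300. Sum = $5,850.
Rounded total matches; no reconciliation needed.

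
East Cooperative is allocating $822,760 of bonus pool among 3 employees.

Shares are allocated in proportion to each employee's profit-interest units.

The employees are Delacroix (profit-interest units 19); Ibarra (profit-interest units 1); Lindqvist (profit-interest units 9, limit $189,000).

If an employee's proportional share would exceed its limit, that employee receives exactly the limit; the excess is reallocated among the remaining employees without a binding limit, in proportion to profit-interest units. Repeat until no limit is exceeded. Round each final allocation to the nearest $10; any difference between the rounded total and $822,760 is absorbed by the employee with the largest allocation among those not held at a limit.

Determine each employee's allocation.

Delacroix: $602,070 · Ibarra: $31,690 · Lindqvist: $189,000

Profit-interest units total: 29.
Unconstrained shares: Delacroix 539,049.66; Ibarra 28,371.03; Lindqvist 255,339.31.
Capped: Lindqvist ($189,000); balance $633,760 reallocated over remaining profit-interest units 20.
Redistributed shares: Delacroix 602,072.00 → $602,070; Ibarra 31,688.00 → $31,690.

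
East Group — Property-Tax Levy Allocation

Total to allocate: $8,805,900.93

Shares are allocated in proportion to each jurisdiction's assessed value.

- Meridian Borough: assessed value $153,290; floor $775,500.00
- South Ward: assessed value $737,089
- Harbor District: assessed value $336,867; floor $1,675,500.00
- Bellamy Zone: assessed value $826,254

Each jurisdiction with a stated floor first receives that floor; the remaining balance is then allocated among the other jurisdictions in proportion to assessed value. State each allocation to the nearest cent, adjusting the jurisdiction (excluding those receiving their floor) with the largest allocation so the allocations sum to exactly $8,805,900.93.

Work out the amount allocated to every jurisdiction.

Meridian Borough: $775,500.00 · South Ward: $2,996,225.12 · Harbor District: $1,675,500.00 · Bellamy Zone: $3,358,675.81

Minimums first: Meridian Borough $775,500.00; Harbor District $1,675,500.00. Balance $6,354,900.93.
Balance split over remaining assessed value 1,563,343: South Ward 2,996,225.1224 → $2,996,225.12; Bellamy Zone 3,358,675.8076 → $3,358,675.81.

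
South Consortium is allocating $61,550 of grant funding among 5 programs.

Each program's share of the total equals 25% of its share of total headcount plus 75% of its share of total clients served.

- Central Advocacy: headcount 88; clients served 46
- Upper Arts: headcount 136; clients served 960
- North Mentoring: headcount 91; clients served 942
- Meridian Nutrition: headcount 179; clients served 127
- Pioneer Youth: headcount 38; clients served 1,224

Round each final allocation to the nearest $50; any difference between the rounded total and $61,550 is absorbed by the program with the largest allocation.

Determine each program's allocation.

Totals — headcount 532, clients served 3,299.
Composite weights (25% headcount + 75% clients served): Central Advocacy 0.0518; Upper Arts 0.2822; North Mentoring 0.2569; Meridian Nutrition 0.1130; Pioneer Youth 0.2961.
Raw shares: Central Advocacy 3,188.97; Upper Arts 17,366.81; North Mentoring 15,813.36; Meridian Nutrition 6,954.47; Pioneer Youth 18,226.39.
After rounding ($50): Central Advocacy $3,200; Upper Arts $17,350; North Mentoring $15,800; Meridian Nutrition $6,950; Pioneer Youth $18,250. Sum = $61,550.
Rounded total matches; no reconciliation needed.

Central Advocacy: $3,200 | Upper Arts: $17,350 | North Mentoring: $15,800 | Meridian Nutrition: $6,950 | Pioneer Youth: $18,250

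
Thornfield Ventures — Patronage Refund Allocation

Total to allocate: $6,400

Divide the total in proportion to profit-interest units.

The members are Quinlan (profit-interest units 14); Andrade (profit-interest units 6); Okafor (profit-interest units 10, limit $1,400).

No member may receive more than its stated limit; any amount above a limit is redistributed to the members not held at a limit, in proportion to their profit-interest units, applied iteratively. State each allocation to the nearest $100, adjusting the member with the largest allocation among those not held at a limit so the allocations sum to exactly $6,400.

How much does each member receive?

Profit-interest units total: 30.
Pro-rata shares before constraints: Quinlan 2,986.67; Andrade 1,280.00; Okafor 2,133.33.
Cap binds for Okafor ($1,400); residual $5,000 reallocated over remaining profit-interest units 20.
Shares after redistribution: Quinlan 3,500.00 → $3,500; Andrade 1,500.00 → $1,500.

Quinlan: $3,500 · Andrade: $1,500 · Okafor: $1,400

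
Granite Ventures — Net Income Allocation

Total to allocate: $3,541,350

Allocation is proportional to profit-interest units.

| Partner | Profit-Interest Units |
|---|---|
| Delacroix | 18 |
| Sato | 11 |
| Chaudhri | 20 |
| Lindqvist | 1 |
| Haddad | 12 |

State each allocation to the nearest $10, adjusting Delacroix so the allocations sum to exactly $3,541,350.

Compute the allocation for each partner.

Delacroix: $1,028,140 · Sato: $628,300 · Chaudhri: $1,142,370 · Lindqvist: $57,120 · Haddad: $685,420

Total profit-interest units = 62.
Raw shares: Delacroix 18/62 × $3,541,350 = 1,028,133.87; Sato 11/62 × $3,541,350 = 628,304.03; Chaudhri 20/62 × $3,541,350 = 1,142,370.97; Lindqvist 1/62 × $3,541,350 = 57,118.55; Haddad 12/62 × $3,541,350 = 685,422.58.
At nearest $10: Delacroix $1,028,130; Sato $628,300; Chaudhri $1,142,370; Lindqvist $57,120; Haddad $685,420. Sum = $3,541,340.
Difference $3,541,350 − $3,541,340 = +$10 applied to Delacroix: Delacroix becomes $1,028,140.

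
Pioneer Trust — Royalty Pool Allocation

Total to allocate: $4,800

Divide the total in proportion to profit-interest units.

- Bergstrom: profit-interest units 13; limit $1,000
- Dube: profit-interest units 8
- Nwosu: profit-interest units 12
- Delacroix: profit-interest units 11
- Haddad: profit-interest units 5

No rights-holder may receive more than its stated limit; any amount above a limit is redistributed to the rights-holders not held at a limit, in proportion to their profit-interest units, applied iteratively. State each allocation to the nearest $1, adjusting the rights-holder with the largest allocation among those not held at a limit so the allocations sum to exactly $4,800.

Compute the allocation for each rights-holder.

Sum of profit-interest units: 49.
Unconstrained shares: Bergstrom 1,273.47; Dube 783.67; Nwosu 1,175.51; Delacroix 1,077.55; Haddad 489.80.
Capped: Bergstrom ($1,000); remaining pool $3,800 reallocated over remaining profit-interest units 36.
Shares after redistribution: Dube 844.44 → $844; Nwosu 1,266.67 → $1,267; Delacroix 1,161.11 → $1,161; Haddad 527.78 → $528.

Bergstrom: $1,000 · Dube: $844 · Nwosu: $1,267 · Delacroix: $1,161 · Haddad: $528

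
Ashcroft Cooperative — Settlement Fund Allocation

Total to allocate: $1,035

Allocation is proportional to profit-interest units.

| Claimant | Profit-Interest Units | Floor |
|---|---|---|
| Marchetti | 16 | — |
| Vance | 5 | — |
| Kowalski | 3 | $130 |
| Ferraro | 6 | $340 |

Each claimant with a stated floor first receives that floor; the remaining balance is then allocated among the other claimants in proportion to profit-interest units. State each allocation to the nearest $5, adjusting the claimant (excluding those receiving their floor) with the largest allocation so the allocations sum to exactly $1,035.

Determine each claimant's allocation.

Guaranteed amounts: Kowalski $130; Ferraro $340. Residual $565.
Residual split over remaining profit-interest units 21: Marchetti 430.48 → $430; Vance 134.52 → $135.

Marchetti: $430; Vance: $135; Kowalski: $130; Ferraro: $340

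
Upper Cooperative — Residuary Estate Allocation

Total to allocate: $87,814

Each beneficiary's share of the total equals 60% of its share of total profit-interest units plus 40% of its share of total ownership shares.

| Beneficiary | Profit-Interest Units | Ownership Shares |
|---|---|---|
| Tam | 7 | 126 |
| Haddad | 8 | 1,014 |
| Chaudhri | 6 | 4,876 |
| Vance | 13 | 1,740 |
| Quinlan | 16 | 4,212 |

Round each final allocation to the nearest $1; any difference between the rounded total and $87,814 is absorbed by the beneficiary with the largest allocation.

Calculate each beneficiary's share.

Profit-interest units total 50; ownership shares total 11,968.
Combined weights (60% profit-interest units + 40% ownership shares): Tam 0.0882; Haddad 0.1299; Chaudhri 0.2350; Vance 0.2142; Quinlan 0.3328.
Pro-rata amounts: Tam 7,746.18; Haddad 11,406.19; Chaudhri 20,633.47; Vance 18,805.81; Quinlan 29,222.34.
After rounding ($1): Tam $7,746; Haddad $11,406; Chaudhri $20,633; Vance $18,806; Quinlan $29,222. Sum = $87,813.
Difference $87,814 − $87,813 = +$1 applied to largest allocation (Quinlan): Quinlan becomes $29,223.

Tam: $7,746 · Haddad: $11,406 · Chaudhri: $20,633 · Vance: $18,806 · Quinlan: $29,223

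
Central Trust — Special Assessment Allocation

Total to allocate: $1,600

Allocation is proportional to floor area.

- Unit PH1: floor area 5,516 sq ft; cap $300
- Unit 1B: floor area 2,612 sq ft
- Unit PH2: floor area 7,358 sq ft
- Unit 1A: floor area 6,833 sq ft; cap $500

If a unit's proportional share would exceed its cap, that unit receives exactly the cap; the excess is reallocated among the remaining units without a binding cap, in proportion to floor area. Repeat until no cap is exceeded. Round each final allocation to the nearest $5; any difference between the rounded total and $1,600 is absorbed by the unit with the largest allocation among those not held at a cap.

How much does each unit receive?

Unit PH1: $300 · Unit 1B: $210 · Unit PH2: $590 · Unit 1A: $500

Combined floor area = 22,319.
Pro-rata shares before constraints: Unit PH1 395.43; Unit 1B 187.25; Unit PH2 527.48; Unit 1A 489.84.
Held at cap: Unit PH1 ($300); remaining pool $1,300 reallocated over remaining floor area 16,803.
Held at cap: Unit 1A ($500); remaining pool $800 reallocated over remaining floor area 9,970.
Remaining shares: Unit 1B 209.59 → $210; Unit PH2 590.41 → $590.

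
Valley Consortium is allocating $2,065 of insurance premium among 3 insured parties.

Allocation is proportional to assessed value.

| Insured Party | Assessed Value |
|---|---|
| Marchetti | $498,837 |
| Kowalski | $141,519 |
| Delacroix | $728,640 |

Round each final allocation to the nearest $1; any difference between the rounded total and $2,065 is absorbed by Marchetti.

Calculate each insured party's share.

Marchetti: $753 | Kowalski: $213 | Delacroix: $1,099

Sum of assessed value: 1,368,996.
Raw shares: Marchetti 498,837/1,368,996 × $2,065 = 752.45; Kowalski 141,519/1,368,996 × $2,065 = 213.47; Delacroix 728,640/1,368,996 × $2,065 = 1,099.08.
Rounded to nearest $1: Marchetti $752; Kowalski $213; Delacroix $1,099. Sum = $2,064.
Difference $2,065 − $2,064 = +$1 applied to Marchetti: Marchetti becomes $753.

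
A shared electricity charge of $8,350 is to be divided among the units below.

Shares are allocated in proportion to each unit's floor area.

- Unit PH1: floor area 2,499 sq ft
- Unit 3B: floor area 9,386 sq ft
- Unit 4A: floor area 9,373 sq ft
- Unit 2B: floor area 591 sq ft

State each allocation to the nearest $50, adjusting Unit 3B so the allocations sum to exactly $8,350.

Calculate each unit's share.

Sum of floor area: 21,849.
Unrounded shares: Unit PH1 2,499/21,849 × $8,350 = 955.04; Unit 3B 9,386/21,849 × $8,350 = 3,587.03; Unit 4A 9,373/21,849 × $8,350 = 3,582.07; Unit 2B 591/21,849 × $8,350 = 225.86.
At nearest $50: Unit PH1 $950; Unit 3B $3,600; Unit 4A $3,600; Unit 2B $250. Sum = $8,400.
Difference $8,350 − $8,400 = −$50 applied to Unit 3B: Unit 3B becomes $3,550.

Unit PH1: $950 · Unit 3B: $3,550 · Unit 4A: $3,600 · Unit 2B: $250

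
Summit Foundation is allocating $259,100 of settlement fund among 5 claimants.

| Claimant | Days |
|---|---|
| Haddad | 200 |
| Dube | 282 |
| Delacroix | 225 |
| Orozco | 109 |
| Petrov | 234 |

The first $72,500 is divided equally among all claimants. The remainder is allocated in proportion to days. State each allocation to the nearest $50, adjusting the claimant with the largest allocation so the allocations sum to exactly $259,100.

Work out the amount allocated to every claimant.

Haddad: $50,050; Dube: $64,600; Delacroix: $54,500; Orozco: $33,850; Petrov: $56,100

First tranche $72,500 split equally: $14,500 each.
Remainder $186,600 by days (total 1,050): Haddad 35,542.86 → $35,550; Dube 50,115.43 → $50,100; Delacroix 39,985.71 → $40,000; Orozco 19,370.86 → $19,350; Petrov 41,585.14 → $41,600.
Totals: Haddad $14,500 + $35,550 = $50,050; Dube $14,500 + $50,100 = $64,600; Delacroix $14,500 + $40,000 = $54,500; Orozco $14,500 + $19,350 = $33,850; Petrov $14,500 + $41,600 = $56,100.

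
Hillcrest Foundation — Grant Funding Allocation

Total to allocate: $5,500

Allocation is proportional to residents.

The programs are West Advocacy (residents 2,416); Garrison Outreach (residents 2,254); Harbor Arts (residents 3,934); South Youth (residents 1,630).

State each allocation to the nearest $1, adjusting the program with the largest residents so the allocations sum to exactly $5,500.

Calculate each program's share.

West Advocacy: $1,298 | Garrison Outreach: $1,211 | Harbor Arts: $2,115 | South Youth: $876

Combined residents = 10,234.
Pro-rata amounts: West Advocacy 2,416/10,234 × $5,500 = 1,298.42; Garrison Outreach 2,254/10,234 × $5,500 = 1,211.35; Harbor Arts 3,934/10,234 × $5,500 = 2,114.23; South Youth 1,630/10,234 × $5,500 = 876.00.
Rounded to nearest $1: West Advocacy $1,298; Garrison Outreach $1,211; Harbor Arts $2,114; South Youth $876. Sum = $5,499.
Difference $5,500 − $5,499 = +$1 applied to largest residents (Harbor Arts): Harbor Arts becomes $2,115.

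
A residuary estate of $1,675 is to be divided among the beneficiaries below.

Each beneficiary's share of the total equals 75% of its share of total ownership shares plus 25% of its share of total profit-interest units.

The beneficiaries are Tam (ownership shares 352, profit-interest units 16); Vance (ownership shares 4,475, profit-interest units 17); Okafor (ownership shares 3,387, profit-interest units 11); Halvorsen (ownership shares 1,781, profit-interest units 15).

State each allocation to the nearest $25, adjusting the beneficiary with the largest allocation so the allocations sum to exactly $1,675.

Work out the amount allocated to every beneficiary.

Totals — ownership shares 9,995, profit-interest units 59.
Combined weights (75% ownership shares + 25% profit-interest units): Tam 0.0942; Vance 0.4078; Okafor 0.3008; Halvorsen 0.1972.
Proportional shares: Tam 157.80; Vance 683.11; Okafor 503.78; Halvorsen 330.31.
At nearest $25: Tam $150; Vance $675; Okafor $500; Halvorsen $325. Sum = $1,650.
Difference $1,675 − $1,650 = +$25 applied to largest allocation (Vance): Vance becomes $700.

Tam: $150 · Vance: $700 · Okafor: $500 · Halvorsen: $325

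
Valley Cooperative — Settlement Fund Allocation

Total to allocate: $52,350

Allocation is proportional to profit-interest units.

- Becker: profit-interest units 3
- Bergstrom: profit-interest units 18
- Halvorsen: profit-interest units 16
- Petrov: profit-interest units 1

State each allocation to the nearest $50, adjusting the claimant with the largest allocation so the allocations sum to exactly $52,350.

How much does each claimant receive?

Sum of profit-interest units: 38.
Raw shares: Becker 3/38 × $52,350 = 4,132.89; Bergstrom 18/38 × $52,350 = 24,797.37; Halvorsen 16/38 × $52,350 = 22,042.11; Petrov 1/38 × $52,350 = 1,377.63.
At nearest $50: Becker $4,150; Bergstrom $24,800; Halvorsen $22,050; Petrov $1,400. Sum = $52,400.
Difference $52,350 − $52,400 = −$50 applied to largest allocation (Bergstrom): Bergstrom becomes $24,750.

Becker: $4,150 | Bergstrom: $24,750 | Halvorsen: $22,050 | Petrov: $1,400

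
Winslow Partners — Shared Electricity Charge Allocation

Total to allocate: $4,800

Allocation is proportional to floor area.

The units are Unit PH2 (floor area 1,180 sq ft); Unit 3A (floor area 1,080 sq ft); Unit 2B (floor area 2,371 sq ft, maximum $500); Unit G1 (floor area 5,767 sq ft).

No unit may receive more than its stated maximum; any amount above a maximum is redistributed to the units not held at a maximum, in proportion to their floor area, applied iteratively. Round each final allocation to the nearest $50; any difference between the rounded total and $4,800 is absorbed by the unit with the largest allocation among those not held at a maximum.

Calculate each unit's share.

Total floor area = 10,398.
Pro-rata shares before constraints: Unit PH2 544.72; Unit 3A 498.56; Unit 2B 1,094.52; Unit G1 2,662.20.
Capped: Unit 2B ($500); balance $4,300 reallocated over remaining floor area 8,027.
Shares after redistribution: Unit PH2 632.12 → $650; Unit 3A 578.55 → $600; Unit G1 3,089.34 → $3,100.
Rounding difference −$50 applied to Unit G1 → $3,050.

Unit PH2: $650 | Unit 3A: $600 | Unit 2B: $500 | Unit G1: $3,050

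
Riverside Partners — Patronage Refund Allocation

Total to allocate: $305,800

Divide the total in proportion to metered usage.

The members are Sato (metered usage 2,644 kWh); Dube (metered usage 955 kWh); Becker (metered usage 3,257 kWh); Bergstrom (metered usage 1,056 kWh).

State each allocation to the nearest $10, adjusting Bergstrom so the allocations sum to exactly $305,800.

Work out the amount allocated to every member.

Sato: $102,190; Dube: $36,910; Becker: $125,880; Bergstrom: $40,820

Metered usage total: 7,912.
Unrounded shares: Sato 2,644/7,912 × $305,800 = 102,191.00; Dube 955/7,912 × $305,800 = 36,910.89; Becker 3,257/7,912 × $305,800 = 125,883.54; Bergstrom 1,056/7,912 × $305,800 = 40,814.56.
At nearest $10: Sato $102,190; Dube $36,910; Becker $125,880; Bergstrom $40,810. Sum = $305,790.
Difference $305,800 − $305,790 = +$10 applied to Bergstrom: Bergstrom becomes $40,820.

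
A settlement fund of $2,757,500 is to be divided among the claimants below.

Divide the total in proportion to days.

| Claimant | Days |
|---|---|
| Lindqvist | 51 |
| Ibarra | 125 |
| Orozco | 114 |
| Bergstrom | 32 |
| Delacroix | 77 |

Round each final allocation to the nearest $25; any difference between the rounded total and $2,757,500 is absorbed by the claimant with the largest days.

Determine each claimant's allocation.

Sum of days: 399.
Raw shares: Lindqvist 51/399 × $2,757,500 = 352,462.41; Ibarra 125/399 × $2,757,500 = 863,878.45; Orozco 114/399 × $2,757,500 = 787,857.14; Bergstrom 32/399 × $2,757,500 = 221,152.88; Delacroix 77/399 × $2,757,500 = 532,149.12.
At nearest $25: Lindqvist $352,450; Ibarra $863,875; Orozco $787,850; Bergstrom $221,150; Delacroix $532,150. Sum = $2,757,475.
Difference $2,757,500 − $2,757,475 = +$25 applied to largest days (Ibarra): Ibarra becomes $863,900.

Lindqvist: $352,450 | Ibarra: $863,900 | Orozco: $787,850 | Bergstrom: $221,150 | Delacroix: $532,150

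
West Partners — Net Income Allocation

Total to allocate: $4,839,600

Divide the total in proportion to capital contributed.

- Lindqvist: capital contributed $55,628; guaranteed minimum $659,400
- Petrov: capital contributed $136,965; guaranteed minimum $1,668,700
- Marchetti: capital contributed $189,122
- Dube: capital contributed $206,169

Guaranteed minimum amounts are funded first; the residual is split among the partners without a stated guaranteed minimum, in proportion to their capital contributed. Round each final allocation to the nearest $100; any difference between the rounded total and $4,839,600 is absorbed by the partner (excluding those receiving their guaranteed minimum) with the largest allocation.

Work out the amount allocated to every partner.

Minimums first: Lindqvist $659,400; Petrov $1,668,700. Balance $2,511,500.
Balance split over remaining capital contributed 395,291: Marchetti 1,201,595.54 → $1,201,600; Dube 1,309,904.46 → $1,309,900.

Lindqvist: $659,400; Petrov: $1,668,700; Marchetti: $1,201,600; Dube: $1,309,900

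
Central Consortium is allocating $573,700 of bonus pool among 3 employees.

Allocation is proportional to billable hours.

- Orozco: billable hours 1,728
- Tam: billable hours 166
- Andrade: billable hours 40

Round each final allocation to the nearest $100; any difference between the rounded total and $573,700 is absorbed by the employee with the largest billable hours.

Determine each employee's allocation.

Orozco: $512,600 · Tam: $49,200 · Andrade: $11,900

Sum of billable hours: 1,728 + 166 + 40 = 1,934.
Pro-rata amounts: Orozco 512,592.35; Tam 49,242.09; Andrade 11,865.56.
After rounding ($100): Orozco $512,600; Tam $49,200; Andrade $11,900. Sum = $573,700.
No rounding difference to absorb.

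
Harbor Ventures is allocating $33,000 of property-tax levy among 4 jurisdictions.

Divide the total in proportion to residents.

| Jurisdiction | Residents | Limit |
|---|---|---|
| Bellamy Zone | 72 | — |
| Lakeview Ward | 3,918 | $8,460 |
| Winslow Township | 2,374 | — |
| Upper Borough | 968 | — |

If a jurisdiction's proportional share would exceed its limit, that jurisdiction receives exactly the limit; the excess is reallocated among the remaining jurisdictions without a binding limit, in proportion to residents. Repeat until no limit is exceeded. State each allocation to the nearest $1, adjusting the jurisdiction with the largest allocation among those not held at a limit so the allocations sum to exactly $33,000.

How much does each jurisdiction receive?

Bellamy Zone: $518; Lakeview Ward: $8,460; Winslow Township: $17,064; Upper Borough: $6,958

Total residents = 7,332.
Pro-rata shares before constraints: Bellamy Zone 324.06; Lakeview Ward 17,634.21; Winslow Township 10,684.94; Upper Borough 4,356.79.
Cap binds for Lakeview Ward ($8,460); balance $24,540 reallocated over remaining residents 3,414.
Shares after redistribution: Bellamy Zone 517.54 → $518; Winslow Township 17,064.43 → $17,064; Upper Borough 6,958.03 → $6,958.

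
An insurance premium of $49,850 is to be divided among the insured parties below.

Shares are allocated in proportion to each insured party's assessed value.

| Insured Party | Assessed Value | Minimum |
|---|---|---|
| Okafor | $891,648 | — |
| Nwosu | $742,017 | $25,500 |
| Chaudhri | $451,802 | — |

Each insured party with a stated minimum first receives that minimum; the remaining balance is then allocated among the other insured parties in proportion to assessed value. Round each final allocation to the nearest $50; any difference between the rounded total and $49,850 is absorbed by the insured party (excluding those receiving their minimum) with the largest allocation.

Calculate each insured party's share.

Minimums first: Nwosu $25,500. Remaining pool $24,350.
Remaining pool split over remaining assessed value 1,343,450: Okafor 16,161.10 → $16,150; Chaudhri 8,188.90 → $8,200.

Okafor: $16,150 | Nwosu: $25,500 | Chaudhri: $8,200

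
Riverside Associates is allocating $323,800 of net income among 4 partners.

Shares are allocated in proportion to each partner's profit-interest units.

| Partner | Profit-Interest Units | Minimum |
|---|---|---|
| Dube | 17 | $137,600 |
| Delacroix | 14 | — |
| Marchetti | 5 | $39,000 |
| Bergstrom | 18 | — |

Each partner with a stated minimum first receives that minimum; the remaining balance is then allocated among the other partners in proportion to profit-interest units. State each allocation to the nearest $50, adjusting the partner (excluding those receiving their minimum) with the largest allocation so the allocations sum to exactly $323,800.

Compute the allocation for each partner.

Dube: $137,600; Delacroix: $64,400; Marchetti: $39,000; Bergstrom: $82,800

Minimums first: Dube $137,600; Marchetti $39,000. Remaining pool $147,200.
Remaining pool split over remaining profit-interest units 32: Delacroix 64,400.00 → $64,400; Bergstrom 82,800.00 → $82,800.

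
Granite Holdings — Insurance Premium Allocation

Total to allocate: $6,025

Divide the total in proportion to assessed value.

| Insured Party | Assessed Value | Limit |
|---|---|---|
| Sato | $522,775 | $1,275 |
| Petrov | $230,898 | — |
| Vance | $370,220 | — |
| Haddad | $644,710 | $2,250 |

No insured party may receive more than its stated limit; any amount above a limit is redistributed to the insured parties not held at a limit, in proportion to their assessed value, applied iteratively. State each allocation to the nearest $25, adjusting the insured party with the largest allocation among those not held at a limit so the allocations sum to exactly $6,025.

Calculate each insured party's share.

Sato: $1,275 · Petrov: $950 · Vance: $1,550 · Haddad: $2,250

Total assessed value = 1,768,603.
Pro-rata shares before constraints: Sato 1,780.91; Petrov 786.59; Vance 1,261.21; Haddad 2,196.30.
Capped: Sato ($1,275); balance $4,750 reallocated over remaining assessed value 1,245,828.
Capped: Haddad ($2,250); balance $2,500 reallocated over remaining assessed value 601,118.
Redistributed shares: Petrov 960.29 → $950; Vance 1,539.71 → $1,550.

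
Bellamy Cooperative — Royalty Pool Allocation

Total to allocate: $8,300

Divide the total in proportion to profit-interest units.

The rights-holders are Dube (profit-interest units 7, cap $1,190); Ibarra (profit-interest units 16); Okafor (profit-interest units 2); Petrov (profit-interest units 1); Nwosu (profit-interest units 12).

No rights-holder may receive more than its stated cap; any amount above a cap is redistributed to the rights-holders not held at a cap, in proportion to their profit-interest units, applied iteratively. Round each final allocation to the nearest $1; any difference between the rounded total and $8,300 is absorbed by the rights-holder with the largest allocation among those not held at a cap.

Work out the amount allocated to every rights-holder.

Dube: $1,190; Ibarra: $3,670; Okafor: $459; Petrov: $229; Nwosu: $2,752

Sum of profit-interest units: 38.
Unconstrained shares: Dube 1,528.95; Ibarra 3,494.74; Okafor 436.84; Petrov 218.42; Nwosu 2,621.05.
Capped: Dube ($1,190); residual $7,110 reallocated over remaining profit-interest units 31.
Redistributed shares: Ibarra 3,669.68 → $3,670; Okafor 458.71 → $459; Petrov 229.35 → $229; Nwosu 2,752.26 → $2,752.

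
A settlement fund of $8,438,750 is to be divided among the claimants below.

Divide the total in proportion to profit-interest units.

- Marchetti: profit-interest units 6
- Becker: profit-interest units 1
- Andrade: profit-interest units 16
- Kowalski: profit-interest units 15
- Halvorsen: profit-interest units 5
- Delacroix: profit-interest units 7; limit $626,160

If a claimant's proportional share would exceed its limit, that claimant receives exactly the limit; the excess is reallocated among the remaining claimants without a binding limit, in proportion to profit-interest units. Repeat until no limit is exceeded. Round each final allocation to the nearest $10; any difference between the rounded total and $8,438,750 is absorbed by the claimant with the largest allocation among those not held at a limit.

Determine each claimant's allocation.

Total profit-interest units = 50.
Pro-rata shares before constraints: Marchetti 1,012,650.00; Becker 168,775.00; Andrade 2,700,400.00; Kowalski 2,531,625.00; Halvorsen 843,875.00; Delacroix 1,181,425.00.
Held at cap: Delacroix ($626,160); balance $7,812,590 reallocated over remaining profit-interest units 43.
Shares after redistribution: Marchetti 1,090,128.84 → $1,090,130; Becker 181,688.14 → $181,690; Andrade 2,907,010.23 → $2,907,010; Kowalski 2,725,322.09 → $2,725,320; Halvorsen 908,440.70 → $908,440.

Marchetti: $1,090,130; Becker: $181,690; Andrade: $2,907,010; Kowalski: $2,725,320; Halvorsen: $908,440; Delacroix: $626,160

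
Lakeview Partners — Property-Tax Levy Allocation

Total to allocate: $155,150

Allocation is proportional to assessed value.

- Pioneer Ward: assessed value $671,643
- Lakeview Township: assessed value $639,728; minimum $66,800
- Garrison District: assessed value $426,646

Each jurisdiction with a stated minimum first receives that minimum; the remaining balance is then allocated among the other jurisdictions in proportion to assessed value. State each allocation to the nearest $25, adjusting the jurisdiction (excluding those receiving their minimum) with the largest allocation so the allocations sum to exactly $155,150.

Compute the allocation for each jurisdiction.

Minimums first: Lakeview Township $66,800. Balance $88,350.
Balance split over remaining assessed value 1,098,289: Pioneer Ward 54,029.18 → $54,025; Garrison District 34,320.82 → $34,325.

Pioneer Ward: $54,025; Lakeview Township: $66,800; Garrison District: $34,325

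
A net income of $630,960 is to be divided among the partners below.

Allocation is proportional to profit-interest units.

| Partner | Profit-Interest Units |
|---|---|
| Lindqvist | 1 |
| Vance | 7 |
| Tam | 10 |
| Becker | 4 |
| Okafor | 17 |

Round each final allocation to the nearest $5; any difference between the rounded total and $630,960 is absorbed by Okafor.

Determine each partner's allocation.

Combined profit-interest units = 39.
Raw shares: Lindqvist 1/39 × $630,960 = 16,178.46; Vance 7/39 × $630,960 = 113,249.23; Tam 10/39 × $630,960 = 161,784.62; Becker 4/39 × $630,960 = 64,713.85; Okafor 17/39 × $630,960 = 275,033.85.
Rounded to nearest $5: Lindqvist $16,180; Vance $113,250; Tam $161,785; Becker $64,715; Okafor $275,035. Sum = $630,965.
Difference $630,960 − $630,965 = −$5 applied to Okafor: Okafor becomes $275,030.

Lindqvist: $16,180; Vance: $113,250; Tam: $161,785; Becker: $64,715; Okafor: $275,030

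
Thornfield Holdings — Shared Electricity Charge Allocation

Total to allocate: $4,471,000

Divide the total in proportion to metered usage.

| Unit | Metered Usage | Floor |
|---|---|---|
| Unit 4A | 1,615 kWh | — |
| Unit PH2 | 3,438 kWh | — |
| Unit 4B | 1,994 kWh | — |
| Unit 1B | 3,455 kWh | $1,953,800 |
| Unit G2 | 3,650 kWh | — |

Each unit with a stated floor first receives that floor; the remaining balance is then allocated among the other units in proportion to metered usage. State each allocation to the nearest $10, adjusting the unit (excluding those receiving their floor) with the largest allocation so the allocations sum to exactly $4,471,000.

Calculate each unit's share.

Fund the minimums — Unit 1B $1,953,800. Residual $2,517,200.
Residual split over remaining metered usage 10,697: Unit 4A 380,039.08 → $380,040; Unit PH2 809,024.36 → $809,020; Unit 4B 469,224.72 → $469,220; Unit G2 858,911.84 → $858,910.
Rounding difference +$10 applied to Unit G2 → $858,920.

Unit 4A: $380,040; Unit PH2: $809,020; Unit 4B: $469,220; Unit 1B: $1,953,800; Unit G2: $858,920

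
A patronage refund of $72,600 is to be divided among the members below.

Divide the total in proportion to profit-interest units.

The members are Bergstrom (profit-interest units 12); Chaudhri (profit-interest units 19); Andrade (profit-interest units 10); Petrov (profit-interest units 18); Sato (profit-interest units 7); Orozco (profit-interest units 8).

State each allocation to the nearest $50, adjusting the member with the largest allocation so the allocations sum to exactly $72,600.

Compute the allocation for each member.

Bergstrom: $11,750 · Chaudhri: $18,700 · Andrade: $9,800 · Petrov: $17,650 · Sato: $6,850 · Orozco: $7,850

Profit-interest units total: 74.
Pro-rata amounts: Bergstrom 12/74 × $72,600 = 11,772.97; Chaudhri 19/74 × $72,600 = 18,640.54; Andrade 10/74 × $72,600 = 9,810.81; Petrov 18/74 × $72,600 = 17,659.46; Sato 7/74 × $72,600 = 6,867.57; Orozco 8/74 × $72,600 = 7,848.65.
After rounding ($50): Bergstrom $11,750; Chaudhri $18,650; Andrade $9,800; Petrov $17,650; Sato $6,850; Orozco $7,850. Sum = $72,550.
Difference $72,600 − $72,550 = +$50 applied to largest allocation (Chaudhri): Chaudhri becomes $18,700.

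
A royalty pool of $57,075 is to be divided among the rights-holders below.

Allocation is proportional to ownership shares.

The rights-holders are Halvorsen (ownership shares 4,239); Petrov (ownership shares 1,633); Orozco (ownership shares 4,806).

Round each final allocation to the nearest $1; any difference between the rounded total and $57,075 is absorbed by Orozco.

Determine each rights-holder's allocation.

Halvorsen: $22,658 · Petrov: $8,729 · Orozco: $25,688

Total ownership shares = 10,678.
Pro-rata amounts: Halvorsen 4,239/10,678 × $57,075 = 22,657.89; Petrov 1,633/10,678 × $57,075 = 8,728.55; Orozco 4,806/10,678 × $57,075 = 25,688.56.
Rounded to nearest $1: Halvorsen $22,658; Petrov $8,729; Orozco $25,689. Sum = $57,076.
Difference $57,075 − $57,076 = −$1 applied to Orozco: Orozco becomes $25,688.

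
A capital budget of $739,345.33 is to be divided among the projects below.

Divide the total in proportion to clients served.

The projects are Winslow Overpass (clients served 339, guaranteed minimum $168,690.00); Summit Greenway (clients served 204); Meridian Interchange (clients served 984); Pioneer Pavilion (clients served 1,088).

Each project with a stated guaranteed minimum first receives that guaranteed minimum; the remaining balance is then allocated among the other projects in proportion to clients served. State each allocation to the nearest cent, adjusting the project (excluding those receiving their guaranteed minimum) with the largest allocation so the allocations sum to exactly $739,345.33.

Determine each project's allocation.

Minimums first: Winslow Overpass $168,690.00. Residual $570,655.33.
Residual split over remaining clients served 2,276: Summit Greenway 51,148.3688 → $51,148.37; Meridian Interchange 246,715.6611 → $246,715.66; Pioneer Pavilion 272,791.3001 → $272,791.30.

Winslow Overpass: $168,690.00; Summit Greenway: $51,148.37; Meridian Interchange: $246,715.66; Pioneer Pavilion: $272,791.30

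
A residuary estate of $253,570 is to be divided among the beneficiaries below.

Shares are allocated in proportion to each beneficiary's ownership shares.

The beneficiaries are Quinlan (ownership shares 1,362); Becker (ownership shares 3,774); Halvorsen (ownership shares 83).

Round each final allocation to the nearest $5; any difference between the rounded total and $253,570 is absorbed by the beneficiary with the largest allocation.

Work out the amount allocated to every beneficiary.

Total ownership shares = 5,219.
Pro-rata amounts: Quinlan 1,362/5,219 × $253,570 = 66,174.04; Becker 3,774/5,219 × $253,570 = 183,363.32; Halvorsen 83/5,219 × $253,570 = 4,032.63.
At nearest $5: Quinlan $66,175; Becker $183,365; Halvorsen $4,035. Sum = $253,575.
Difference $253,570 − $253,575 = −$5 applied to largest allocation (Becker): Becker becomes $183,360.

Quinlan: $66,175 · Becker: $183,360 · Halvorsen: $4,035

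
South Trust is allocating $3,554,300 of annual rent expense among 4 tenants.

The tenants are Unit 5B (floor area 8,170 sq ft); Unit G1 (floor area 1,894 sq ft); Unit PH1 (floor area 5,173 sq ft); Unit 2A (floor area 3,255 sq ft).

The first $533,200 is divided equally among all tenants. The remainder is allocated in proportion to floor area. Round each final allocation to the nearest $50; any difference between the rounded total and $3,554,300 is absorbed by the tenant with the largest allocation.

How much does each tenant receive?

Equal tier: $533,200 ÷ 4 = $133,300 apiece.
Remainder $3,021,100 by floor area (total 18,492): Unit 5B 1,334,760.27 → $1,334,750; Unit G1 309,429.13 → $309,450; Unit PH1 845,130.34 → $845,150; Unit 2A 531,780.26 → $531,800.
Rounding difference −$50 on remainder applied to Unit 5B.
Totals: Unit 5B $133,300 + $1,334,700 = $1,468,000; Unit G1 $133,300 + $309,450 = $442,750; Unit PH1 $133,300 + $845,150 = $978,450; Unit 2A $133,300 + $531,800 = $665,100.

Unit 5B: $1,468,000; Unit G1: $442,750; Unit PH1: $978,450; Unit 2A: $665,100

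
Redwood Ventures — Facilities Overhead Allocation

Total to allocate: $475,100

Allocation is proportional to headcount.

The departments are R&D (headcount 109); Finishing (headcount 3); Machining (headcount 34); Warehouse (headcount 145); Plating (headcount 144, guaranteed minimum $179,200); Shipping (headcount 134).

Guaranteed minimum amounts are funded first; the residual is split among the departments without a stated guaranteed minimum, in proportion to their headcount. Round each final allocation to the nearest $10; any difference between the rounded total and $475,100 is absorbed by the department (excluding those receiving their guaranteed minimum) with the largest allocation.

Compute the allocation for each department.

Guaranteed amounts: Plating $179,200. Residual $295,900.
Residual split over remaining headcount 425: R&D 75,889.65 → $75,890; Finishing 2,088.71 → $2,090; Machining 23,672.00 → $23,670; Warehouse 100,954.12 → $100,950; Shipping 93,295.53 → $93,300.

R&D: $75,890; Finishing: $2,090; Machining: $23,670; Warehouse: $100,950; Plating: $179,200; Shipping: $93,300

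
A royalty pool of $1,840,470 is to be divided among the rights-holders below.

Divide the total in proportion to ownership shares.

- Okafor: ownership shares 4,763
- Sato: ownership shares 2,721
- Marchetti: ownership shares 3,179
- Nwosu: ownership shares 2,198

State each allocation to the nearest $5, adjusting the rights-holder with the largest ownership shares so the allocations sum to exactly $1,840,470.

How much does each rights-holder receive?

Total ownership shares = 12,861.
Raw shares: Okafor 4,763/12,861 × $1,840,470 = 681,607.85; Sato 2,721/12,861 × $1,840,470 = 389,387.98; Marchetti 3,179/12,861 × $1,840,470 = 454,929.95; Nwosu 2,198/12,861 × $1,840,470 = 314,544.21.
After rounding ($5): Okafor $681,610; Sato $389,390; Marchetti $454,930; Nwosu $314,545. Sum = $1,840,475.
Difference $1,840,470 − $1,840,475 = −$5 applied to largest ownership shares (Okafor): Okafor becomes $681,605.

Okafor: $681,605; Sato: $389,390; Marchetti: $454,930; Nwosu: $314,545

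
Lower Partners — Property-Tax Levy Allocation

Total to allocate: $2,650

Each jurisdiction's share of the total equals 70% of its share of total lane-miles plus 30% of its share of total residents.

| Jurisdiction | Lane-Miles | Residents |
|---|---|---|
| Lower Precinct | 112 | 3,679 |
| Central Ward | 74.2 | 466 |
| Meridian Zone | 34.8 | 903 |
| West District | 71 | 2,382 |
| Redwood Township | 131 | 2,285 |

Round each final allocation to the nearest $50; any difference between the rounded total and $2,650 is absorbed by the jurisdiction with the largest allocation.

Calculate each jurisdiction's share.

Lane-miles total 423; residents total 9,715.
Combined weights (70% lane-miles + 30% residents): Lower Precinct 0.2990; Central Ward 0.1372; Meridian Zone 0.0855; West District 0.1911; Redwood Township 0.2873.
Raw shares: Lower Precinct 792.22; Central Ward 363.53; Meridian Zone 226.50; West District 506.28; Redwood Township 761.47.
After rounding ($50): Lower Precinct $800; Central Ward $350; Meridian Zone $250; West District $500; Redwood Township $750. Sum = $2,650.
Rounded total matches; no reconciliation needed.

Lower Precinct: $800 | Central Ward: $350 | Meridian Zone: $250 | West District: $500 | Redwood Township: $750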